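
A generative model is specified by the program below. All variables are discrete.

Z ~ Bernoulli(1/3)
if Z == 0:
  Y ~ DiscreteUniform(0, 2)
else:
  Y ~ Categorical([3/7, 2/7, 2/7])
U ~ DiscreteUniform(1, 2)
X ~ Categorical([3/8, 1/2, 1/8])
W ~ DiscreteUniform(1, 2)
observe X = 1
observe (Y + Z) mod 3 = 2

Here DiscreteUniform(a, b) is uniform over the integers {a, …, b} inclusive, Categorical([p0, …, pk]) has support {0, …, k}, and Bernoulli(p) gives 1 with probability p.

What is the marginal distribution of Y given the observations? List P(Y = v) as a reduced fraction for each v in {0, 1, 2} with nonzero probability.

P(Y=1) = 3/10, P(Y=2) = 7/10

Enumerate traces; 8 have nonzero weight after conditioning:
  (Z=0, Y=2, U=1, X=1, W=1) weight 1/36
  (Z=0, Y=2, U=1, X=1, W=2) weight 1/36
  (Z=0, Y=2, U=2, X=1, W=1) weight 1/36
  (Z=0, Y=2, U=2, X=1, W=2) weight 1/36
  (Z=1, Y=1, U=1, X=1, W=1) weight 1/84
  (Z=1, Y=1, U=1, X=1, W=2) weight 1/84
  (Z=1, Y=1, U=2, X=1, W=1) weight 1/84
  (Z=1, Y=1, U=2, X=1, W=2) weight 1/84
Group by Y:
  weight(Y=1) = 1/21
  weight(Y=2) = 1/9
Total weight = 1/21 + 1/9 = 10/63
P(Y=1 | obs) = 1/21 / 10/63 = 3/10
P(Y=2 | obs) = 1/9 / 10/63 = 7/10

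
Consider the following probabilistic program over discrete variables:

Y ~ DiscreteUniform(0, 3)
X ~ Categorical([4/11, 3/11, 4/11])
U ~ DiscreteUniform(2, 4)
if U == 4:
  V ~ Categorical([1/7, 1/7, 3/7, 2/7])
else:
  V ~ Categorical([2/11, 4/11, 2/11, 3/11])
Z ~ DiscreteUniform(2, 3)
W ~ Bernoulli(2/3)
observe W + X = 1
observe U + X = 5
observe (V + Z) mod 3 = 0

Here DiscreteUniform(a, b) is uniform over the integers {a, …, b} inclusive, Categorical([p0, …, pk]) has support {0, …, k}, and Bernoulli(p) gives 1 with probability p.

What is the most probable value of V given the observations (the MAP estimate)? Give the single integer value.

Enumerate traces; 12 have nonzero weight after conditioning:
  (Y=0, X=1, U=4, V=0, Z=3, W=0) weight 1/1848
  (Y=0, X=1, U=4, V=1, Z=2, W=0) weight 1/1848
  (Y=0, X=1, U=4, V=3, Z=3, W=0) weight 1/924
  (Y=1, X=1, U=4, V=0, Z=3, W=0) weight 1/1848
  (Y=1, X=1, U=4, V=1, Z=2, W=0) weight 1/1848
  (Y=1, X=1, U=4, V=3, Z=3, W=0) weight 1/924
  (Y=2, X=1, U=4, V=0, Z=3, W=0) weight 1/1848
  (Y=2, X=1, U=4, V=1, Z=2, W=0) weight 1/1848
  … 4 more
Group by V:
  weight(V=0) = 1/462
  weight(V=1) = 1/462
  weight(V=3) = 1/231
Total weight = 1/462 + 1/462 + 1/231 = 2/231
P(V=0 | obs) = 1/462 / 2/231 = 1/4
P(V=1 | obs) = 1/462 / 2/231 = 1/4
P(V=3 | obs) = 1/231 / 2/231 = 1/2
argmax = 3

argmax_v P(V = v | obs) = 3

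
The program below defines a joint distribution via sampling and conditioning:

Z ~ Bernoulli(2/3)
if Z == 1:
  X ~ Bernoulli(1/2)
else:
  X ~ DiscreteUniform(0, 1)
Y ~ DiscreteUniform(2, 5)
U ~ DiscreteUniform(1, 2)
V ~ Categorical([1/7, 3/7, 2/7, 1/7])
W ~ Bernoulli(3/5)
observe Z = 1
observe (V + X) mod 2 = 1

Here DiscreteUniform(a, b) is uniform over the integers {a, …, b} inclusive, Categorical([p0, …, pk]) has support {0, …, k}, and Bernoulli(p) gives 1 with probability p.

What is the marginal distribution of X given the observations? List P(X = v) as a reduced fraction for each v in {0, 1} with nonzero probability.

Enumerate traces; 64 have nonzero weight after conditioning:
  (Z=1, X=0, Y=2, U=1, V=1, W=0) weight 1/140
  (Z=1, X=0, Y=2, U=1, V=1, W=1) weight 3/280
  (Z=1, X=0, Y=2, U=1, V=3, W=0) weight 1/420
  (Z=1, X=0, Y=2, U=1, V=3, W=1) weight 1/280
  (Z=1, X=0, Y=2, U=2, V=1, W=0) weight 1/140
  (Z=1, X=0, Y=2, U=2, V=1, W=1) weight 3/280
  (Z=1, X=0, Y=2, U=2, V=3, W=0) weight 1/420
  (Z=1, X=0, Y=2, U=2, V=3, W=1) weight 1/280
  (Z=1, X=1, Y=2, U=1, V=0, W=0) weight 1/420
  … 55 more
Group by X:
  weight(X=0) = 4/21
  weight(X=1) = 1/7
Total weight = 4/21 + 1/7 = 1/3
P(X=0 | obs) = 4/21 / 1/3 = 4/7
P(X=1 | obs) = 1/7 / 1/3 = 3/7

P(X=0) = 4/7, P(X=1) = 3/7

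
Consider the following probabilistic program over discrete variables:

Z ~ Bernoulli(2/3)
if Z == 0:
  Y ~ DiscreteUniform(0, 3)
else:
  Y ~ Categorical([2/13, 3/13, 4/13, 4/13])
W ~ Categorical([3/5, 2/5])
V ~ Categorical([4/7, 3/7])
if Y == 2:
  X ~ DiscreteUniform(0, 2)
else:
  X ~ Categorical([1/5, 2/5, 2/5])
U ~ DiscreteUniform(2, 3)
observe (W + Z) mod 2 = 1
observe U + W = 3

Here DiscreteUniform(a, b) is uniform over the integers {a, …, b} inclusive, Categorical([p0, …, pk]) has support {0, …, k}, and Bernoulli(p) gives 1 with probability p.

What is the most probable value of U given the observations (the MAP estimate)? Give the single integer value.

argmax_v P(U = v | obs) = 3

Enumerate traces; 48 have nonzero weight after conditioning:
  (Z=0, Y=0, W=1, V=0, X=0, U=2) weight 1/525
  (Z=0, Y=0, W=1, V=0, X=1, U=2) weight 2/525
  (Z=0, Y=0, W=1, V=0, X=2, U=2) weight 2/525
  (Z=0, Y=0, W=1, V=1, X=0, U=2) weight 1/700
  (Z=0, Y=0, W=1, V=1, X=1, U=2) weight 1/350
  (Z=0, Y=0, W=1, V=1, X=2, U=2) weight 1/350
  (Z=0, Y=1, W=1, V=0, X=0, U=2) weight 1/525
  (Z=0, Y=1, W=1, V=0, X=1, U=2) weight 2/525
  (Z=1, Y=0, W=0, V=0, X=0, U=3) weight 8/2275
  … 39 more
Group by U:
  weight(U=2) = 1/15
  weight(U=3) = 1/5
Total weight = 1/15 + 1/5 = 4/15
P(U=2 | obs) = 1/15 / 4/15 = 1/4
P(U=3 | obs) = 1/5 / 4/15 = 3/4
argmax = 3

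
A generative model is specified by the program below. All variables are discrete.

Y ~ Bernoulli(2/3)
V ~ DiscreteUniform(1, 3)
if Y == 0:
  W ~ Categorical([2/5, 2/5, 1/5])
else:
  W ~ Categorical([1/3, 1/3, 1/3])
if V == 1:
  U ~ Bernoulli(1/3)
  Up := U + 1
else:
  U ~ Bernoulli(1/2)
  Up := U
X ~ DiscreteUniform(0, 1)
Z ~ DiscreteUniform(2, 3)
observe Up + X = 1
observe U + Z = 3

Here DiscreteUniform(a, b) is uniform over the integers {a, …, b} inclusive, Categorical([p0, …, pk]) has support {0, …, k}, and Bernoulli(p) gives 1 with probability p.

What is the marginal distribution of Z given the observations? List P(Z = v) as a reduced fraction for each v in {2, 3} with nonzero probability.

Enumerate traces; 30 have nonzero weight after conditioning:
  (Y=0, V=1, W=0, U=0, X=0, Z=3) weight 1/135
  (Y=0, V=1, W=1, U=0, X=0, Z=3) weight 1/135
  (Y=0, V=1, W=2, U=0, X=0, Z=3) weight 1/270
  (Y=0, V=2, W=0, U=0, X=1, Z=3) weight 1/180
  (Y=0, V=2, W=0, U=1, X=0, Z=2) weight 1/180
  (Y=0, V=2, W=1, U=0, X=1, Z=3) weight 1/180
  (Y=0, V=2, W=1, U=1, X=0, Z=2) weight 1/180
  (Y=0, V=2, W=2, U=0, X=1, Z=3) weight 1/360
  … 22 more
Group by Z:
  weight(Z=2) = 1/12
  weight(Z=3) = 5/36
Total weight = 1/12 + 5/36 = 2/9
P(Z=2 | obs) = 1/12 / 2/9 = 3/8
P(Z=3 | obs) = 5/36 / 2/9 = 5/8

P(Z=2) = 3/8, P(Z=3) = 5/8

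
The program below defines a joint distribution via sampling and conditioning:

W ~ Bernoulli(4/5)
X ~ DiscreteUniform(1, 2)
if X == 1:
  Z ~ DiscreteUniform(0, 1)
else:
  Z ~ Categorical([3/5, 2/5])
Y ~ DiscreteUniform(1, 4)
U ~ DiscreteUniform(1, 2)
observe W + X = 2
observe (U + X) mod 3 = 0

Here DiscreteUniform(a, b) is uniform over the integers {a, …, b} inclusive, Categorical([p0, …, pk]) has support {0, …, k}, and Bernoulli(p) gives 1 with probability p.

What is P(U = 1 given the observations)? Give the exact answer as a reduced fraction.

P(U = 1 | obs) = 1/5

Enumerate traces; 16 have nonzero weight after conditioning:
  (W=0, X=2, Z=0, Y=1, U=1) weight 3/400
  (W=0, X=2, Z=0, Y=2, U=1) weight 3/400
  (W=0, X=2, Z=0, Y=3, U=1) weight 3/400
  (W=0, X=2, Z=0, Y=4, U=1) weight 3/400
  (W=0, X=2, Z=1, Y=1, U=1) weight 1/200
  (W=0, X=2, Z=1, Y=2, U=1) weight 1/200
  (W=0, X=2, Z=1, Y=3, U=1) weight 1/200
  (W=0, X=2, Z=1, Y=4, U=1) weight 1/200
  (W=1, X=1, Z=0, Y=1, U=2) weight 1/40
  … 7 more
Group by U:
  weight(U=1) = 1/20
  weight(U=2) = 1/5
Total weight = 1/20 + 1/5 = 1/4
P(U=1 | obs) = 1/20 / 1/4 = 1/5
P(U=2 | obs) = 1/5 / 1/4 = 4/5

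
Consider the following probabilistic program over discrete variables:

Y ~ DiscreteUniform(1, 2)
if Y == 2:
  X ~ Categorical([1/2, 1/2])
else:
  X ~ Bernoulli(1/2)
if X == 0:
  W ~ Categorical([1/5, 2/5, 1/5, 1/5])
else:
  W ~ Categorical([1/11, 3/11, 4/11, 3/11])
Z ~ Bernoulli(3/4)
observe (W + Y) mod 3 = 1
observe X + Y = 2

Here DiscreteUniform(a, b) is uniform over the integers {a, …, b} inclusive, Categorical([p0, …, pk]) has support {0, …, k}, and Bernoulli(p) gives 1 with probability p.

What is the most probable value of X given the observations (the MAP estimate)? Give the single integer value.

argmax_v P(X = v | obs) = 1

Enumerate traces; 6 have nonzero weight after conditioning:
  (Y=1, X=1, W=0, Z=0) weight 1/176
  (Y=1, X=1, W=0, Z=1) weight 3/176
  (Y=1, X=1, W=3, Z=0) weight 3/176
  (Y=1, X=1, W=3, Z=1) weight 9/176
  (Y=2, X=0, W=2, Z=0) weight 1/80
  (Y=2, X=0, W=2, Z=1) weight 3/80
Group by X:
  weight(X=0) = 1/20
  weight(X=1) = 1/11
Total weight = 1/20 + 1/11 = 31/220
P(X=0 | obs) = 1/20 / 31/220 = 11/31
P(X=1 | obs) = 1/11 / 31/220 = 20/31
argmax = 1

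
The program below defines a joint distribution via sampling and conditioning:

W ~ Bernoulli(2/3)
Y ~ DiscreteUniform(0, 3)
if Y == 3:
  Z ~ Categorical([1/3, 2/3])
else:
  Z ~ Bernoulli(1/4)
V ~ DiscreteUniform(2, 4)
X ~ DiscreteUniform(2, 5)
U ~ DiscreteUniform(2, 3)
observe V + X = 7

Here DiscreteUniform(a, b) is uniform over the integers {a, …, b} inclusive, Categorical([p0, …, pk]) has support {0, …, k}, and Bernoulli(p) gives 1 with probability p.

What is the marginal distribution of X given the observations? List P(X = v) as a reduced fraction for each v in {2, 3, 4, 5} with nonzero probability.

Enumerate traces; 96 have nonzero weight after conditioning:
  (W=0, Y=0, Z=0, V=2, X=5, U=2) weight 1/384
  (W=0, Y=0, Z=0, V=2, X=5, U=3) weight 1/384
  (W=0, Y=0, Z=0, V=3, X=4, U=2) weight 1/384
  (W=0, Y=0, Z=0, V=3, X=4, U=3) weight 1/384
  (W=0, Y=0, Z=0, V=4, X=3, U=2) weight 1/384
  (W=0, Y=0, Z=0, V=4, X=3, U=3) weight 1/384
  (W=0, Y=0, Z=1, V=2, X=5, U=2) weight 1/1152
  (W=0, Y=0, Z=1, V=2, X=5, U=3) weight 1/1152
  … 88 more
Group by X:
  weight(X=3) = 1/12
  weight(X=4) = 1/12
  weight(X=5) = 1/12
Total weight = 1/12 + 1/12 + 1/12 = 1/4
P(X=3 | obs) = 1/12 / 1/4 = 1/3
P(X=4 | obs) = 1/12 / 1/4 = 1/3
P(X=5 | obs) = 1/12 / 1/4 = 1/3

P(X=3) = 1/3, P(X=4) = 1/3, P(X=5) = 1/3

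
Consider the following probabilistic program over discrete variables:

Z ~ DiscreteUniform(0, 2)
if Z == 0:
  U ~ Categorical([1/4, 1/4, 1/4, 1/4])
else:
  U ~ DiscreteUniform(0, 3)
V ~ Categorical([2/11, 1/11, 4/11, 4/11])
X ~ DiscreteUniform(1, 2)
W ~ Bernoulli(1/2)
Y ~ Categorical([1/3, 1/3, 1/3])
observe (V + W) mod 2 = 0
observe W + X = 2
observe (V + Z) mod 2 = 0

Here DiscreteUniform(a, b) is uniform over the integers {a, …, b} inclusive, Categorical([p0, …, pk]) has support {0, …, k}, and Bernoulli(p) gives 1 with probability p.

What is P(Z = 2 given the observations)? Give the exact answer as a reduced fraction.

Enumerate traces; 72 have nonzero weight after conditioning:
  (Z=0, U=0, V=0, X=2, W=0, Y=0) weight 1/792
  (Z=0, U=0, V=0, X=2, W=0, Y=1) weight 1/792
  (Z=0, U=0, V=0, X=2, W=0, Y=2) weight 1/792
  (Z=0, U=0, V=2, X=2, W=0, Y=0) weight 1/396
  (Z=0, U=0, V=2, X=2, W=0, Y=1) weight 1/396
  (Z=0, U=0, V=2, X=2, W=0, Y=2) weight 1/396
  (Z=0, U=1, V=0, X=2, W=0, Y=0) weight 1/792
  (Z=0, U=1, V=0, X=2, W=0, Y=1) weight 1/792
  (Z=1, U=0, V=1, X=1, W=1, Y=0) weight 1/1584
  (Z=2, U=0, V=0, X=2, W=0, Y=0) weight 1/792
  … 62 more
Group by Z:
  weight(Z=0) = 1/22
  weight(Z=1) = 5/132
  weight(Z=2) = 1/22
Total weight = 1/22 + 5/132 + 1/22 = 17/132
P(Z=0 | obs) = 1/22 / 17/132 = 6/17
P(Z=1 | obs) = 5/132 / 17/132 = 5/17
P(Z=2 | obs) = 1/22 / 17/132 = 6/17

P(Z = 2 | obs) = 6/17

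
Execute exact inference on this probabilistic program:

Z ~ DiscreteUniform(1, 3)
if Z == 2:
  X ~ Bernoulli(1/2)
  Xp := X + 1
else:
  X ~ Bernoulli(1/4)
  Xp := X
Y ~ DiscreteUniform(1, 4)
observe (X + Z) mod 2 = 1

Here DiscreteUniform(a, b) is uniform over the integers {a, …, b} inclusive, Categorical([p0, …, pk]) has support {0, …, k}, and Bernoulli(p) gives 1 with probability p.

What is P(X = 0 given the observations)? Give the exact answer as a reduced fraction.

P(X = 0 | obs) = 3/4

Enumerate traces; 12 have nonzero weight after conditioning:
  (Z=1, X=0, Y=1) weight 1/16
  (Z=1, X=0, Y=2) weight 1/16
  (Z=1, X=0, Y=3) weight 1/16
  (Z=1, X=0, Y=4) weight 1/16
  (Z=2, X=1, Y=1) weight 1/24
  (Z=2, X=1, Y=2) weight 1/24
  (Z=2, X=1, Y=3) weight 1/24
  (Z=2, X=1, Y=4) weight 1/24
  … 4 more
Group by X:
  weight(X=0) = 1/2
  weight(X=1) = 1/6
Total weight = 1/2 + 1/6 = 2/3
P(X=0 | obs) = 1/2 / 2/3 = 3/4
P(X=1 | obs) = 1/6 / 2/3 = 1/4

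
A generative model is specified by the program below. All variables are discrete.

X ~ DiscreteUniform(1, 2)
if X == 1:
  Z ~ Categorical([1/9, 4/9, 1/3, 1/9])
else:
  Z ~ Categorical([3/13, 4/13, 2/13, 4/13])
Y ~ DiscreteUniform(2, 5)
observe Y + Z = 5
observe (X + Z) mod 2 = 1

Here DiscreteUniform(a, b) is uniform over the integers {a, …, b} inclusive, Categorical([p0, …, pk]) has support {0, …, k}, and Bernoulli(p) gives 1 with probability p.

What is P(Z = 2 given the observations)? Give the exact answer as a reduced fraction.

P(Z = 2 | obs) = 39/124

Enumerate traces; 4 have nonzero weight after conditioning:
  (X=1, Z=0, Y=5) weight 1/72
  (X=1, Z=2, Y=3) weight 1/24
  (X=2, Z=1, Y=4) weight 1/26
  (X=2, Z=3, Y=2) weight 1/26
Group by Z:
  weight(Z=0) = 1/72
  weight(Z=1) = 1/26
  weight(Z=2) = 1/24
  weight(Z=3) = 1/26
Total weight = 1/72 + 1/26 + 1/24 + 1/26 = 31/234
P(Z=0 | obs) = 1/72 / 31/234 = 13/124
P(Z=1 | obs) = 1/26 / 31/234 = 9/31
P(Z=2 | obs) = 1/24 / 31/234 = 39/124
P(Z=3 | obs) = 1/26 / 31/234 = 9/31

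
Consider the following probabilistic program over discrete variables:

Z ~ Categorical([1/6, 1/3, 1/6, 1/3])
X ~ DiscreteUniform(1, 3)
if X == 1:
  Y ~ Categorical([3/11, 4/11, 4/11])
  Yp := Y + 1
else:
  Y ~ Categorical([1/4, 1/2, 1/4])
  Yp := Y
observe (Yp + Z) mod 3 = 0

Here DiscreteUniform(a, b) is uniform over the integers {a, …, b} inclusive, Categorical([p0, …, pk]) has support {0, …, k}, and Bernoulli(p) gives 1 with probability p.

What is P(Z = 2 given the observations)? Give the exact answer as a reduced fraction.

Enumerate traces; 12 have nonzero weight after conditioning:
  (Z=0, X=1, Y=2) weight 2/99
  (Z=0, X=2, Y=0) weight 1/72
  (Z=0, X=3, Y=0) weight 1/72
  (Z=1, X=1, Y=1) weight 4/99
  (Z=1, X=2, Y=2) weight 1/36
  (Z=1, X=3, Y=2) weight 1/36
  (Z=2, X=1, Y=0) weight 1/66
  (Z=2, X=2, Y=1) weight 1/36
  (Z=3, X=1, Y=2) weight 4/99
  … 3 more
Group by Z:
  weight(Z=0) = 19/396
  weight(Z=1) = 19/198
  weight(Z=2) = 7/99
  weight(Z=3) = 19/198
Total weight = 19/396 + 19/198 + 7/99 + 19/198 = 41/132
P(Z=0 | obs) = 19/396 / 41/132 = 19/123
P(Z=1 | obs) = 19/198 / 41/132 = 38/123
P(Z=2 | obs) = 7/99 / 41/132 = 28/123
P(Z=3 | obs) = 19/198 / 41/132 = 38/123

P(Z = 2 | obs) = 28/123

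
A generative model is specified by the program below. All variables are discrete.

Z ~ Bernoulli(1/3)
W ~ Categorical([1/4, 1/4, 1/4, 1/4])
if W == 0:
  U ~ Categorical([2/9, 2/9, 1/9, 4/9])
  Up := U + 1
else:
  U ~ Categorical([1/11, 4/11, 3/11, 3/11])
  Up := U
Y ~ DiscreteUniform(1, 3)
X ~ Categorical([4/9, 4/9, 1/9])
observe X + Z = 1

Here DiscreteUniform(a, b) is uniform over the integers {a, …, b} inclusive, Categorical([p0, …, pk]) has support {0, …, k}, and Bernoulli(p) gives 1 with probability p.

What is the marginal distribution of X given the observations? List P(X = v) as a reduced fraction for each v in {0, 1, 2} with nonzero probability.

Enumerate traces; 96 have nonzero weight after conditioning:
  (Z=0, W=0, U=0, Y=1, X=1) weight 4/729
  (Z=0, W=0, U=0, Y=2, X=1) weight 4/729
  (Z=0, W=0, U=0, Y=3, X=1) weight 4/729
  (Z=0, W=0, U=1, Y=1, X=1) weight 4/729
  (Z=0, W=0, U=1, Y=2, X=1) weight 4/729
  (Z=0, W=0, U=1, Y=3, X=1) weight 4/729
  (Z=0, W=0, U=2, Y=1, X=1) weight 2/729
  (Z=0, W=0, U=2, Y=2, X=1) weight 2/729
  (Z=1, W=0, U=0, Y=1, X=0) weight 2/729
  … 87 more
Group by X:
  weight(X=0) = 4/27
  weight(X=1) = 8/27
Total weight = 4/27 + 8/27 = 4/9
P(X=0 | obs) = 4/27 / 4/9 = 1/3
P(X=1 | obs) = 8/27 / 4/9 = 2/3

P(X=0) = 1/3, P(X=1) = 2/3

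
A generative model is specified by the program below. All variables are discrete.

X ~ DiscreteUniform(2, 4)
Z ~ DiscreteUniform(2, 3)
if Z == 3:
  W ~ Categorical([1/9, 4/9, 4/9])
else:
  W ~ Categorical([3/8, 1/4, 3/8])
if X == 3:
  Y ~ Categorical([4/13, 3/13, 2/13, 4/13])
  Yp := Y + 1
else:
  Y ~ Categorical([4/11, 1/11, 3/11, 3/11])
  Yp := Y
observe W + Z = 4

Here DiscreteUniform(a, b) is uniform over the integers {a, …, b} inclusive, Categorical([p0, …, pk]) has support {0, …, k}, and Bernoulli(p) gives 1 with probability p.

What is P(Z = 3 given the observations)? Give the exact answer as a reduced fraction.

Enumerate traces; 24 have nonzero weight after conditioning:
  (X=2, Z=2, W=2, Y=0) weight 1/44
  (X=2, Z=2, W=2, Y=1) weight 1/176
  (X=2, Z=2, W=2, Y=2) weight 3/176
  (X=2, Z=2, W=2, Y=3) weight 3/176
  (X=2, Z=3, W=1, Y=0) weight 8/297
  (X=2, Z=3, W=1, Y=1) weight 2/297
  (X=2, Z=3, W=1, Y=2) weight 2/99
  (X=2, Z=3, W=1, Y=3) weight 2/99
  … 16 more
Group by Z:
  weight(Z=2) = 3/16
  weight(Z=3) = 2/9
Total weight = 3/16 + 2/9 = 59/144
P(Z=2 | obs) = 3/16 / 59/144 = 27/59
P(Z=3 | obs) = 2/9 / 59/144 = 32/59

P(Z = 3 | obs) = 32/59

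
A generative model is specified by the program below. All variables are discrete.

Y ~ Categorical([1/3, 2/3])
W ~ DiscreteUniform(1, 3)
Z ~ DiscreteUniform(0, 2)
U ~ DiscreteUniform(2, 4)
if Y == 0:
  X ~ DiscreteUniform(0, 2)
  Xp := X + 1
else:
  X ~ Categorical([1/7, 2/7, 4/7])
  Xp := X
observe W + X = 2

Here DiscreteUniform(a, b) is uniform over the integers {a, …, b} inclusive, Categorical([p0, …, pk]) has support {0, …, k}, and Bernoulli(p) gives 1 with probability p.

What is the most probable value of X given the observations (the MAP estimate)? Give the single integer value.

Enumerate traces; 36 have nonzero weight after conditioning:
  (Y=0, W=1, Z=0, U=2, X=1) weight 1/243
  (Y=0, W=1, Z=0, U=3, X=1) weight 1/243
  (Y=0, W=1, Z=0, U=4, X=1) weight 1/243
  (Y=0, W=1, Z=1, U=2, X=1) weight 1/243
  (Y=0, W=1, Z=1, U=3, X=1) weight 1/243
  (Y=0, W=1, Z=1, U=4, X=1) weight 1/243
  (Y=0, W=1, Z=2, U=2, X=1) weight 1/243
  (Y=0, W=1, Z=2, U=3, X=1) weight 1/243
  (Y=0, W=2, Z=0, U=2, X=0) weight 1/243
  … 27 more
Group by X:
  weight(X=0) = 13/189
  weight(X=1) = 19/189
Total weight = 13/189 + 19/189 = 32/189
P(X=0 | obs) = 13/189 / 32/189 = 13/32
P(X=1 | obs) = 19/189 / 32/189 = 19/32
argmax = 1

argmax_v P(X = v | obs) = 1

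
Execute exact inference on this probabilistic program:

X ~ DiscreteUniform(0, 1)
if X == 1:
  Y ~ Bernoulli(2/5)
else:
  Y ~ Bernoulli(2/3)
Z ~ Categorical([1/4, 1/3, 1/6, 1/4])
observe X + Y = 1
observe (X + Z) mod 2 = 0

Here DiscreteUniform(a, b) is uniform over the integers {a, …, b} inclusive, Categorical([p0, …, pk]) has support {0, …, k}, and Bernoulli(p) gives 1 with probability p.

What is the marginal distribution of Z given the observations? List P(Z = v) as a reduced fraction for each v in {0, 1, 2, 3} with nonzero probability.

Enumerate traces; 4 have nonzero weight after conditioning:
  (X=0, Y=1, Z=0) weight 1/12
  (X=0, Y=1, Z=2) weight 1/18
  (X=1, Y=0, Z=1) weight 1/10
  (X=1, Y=0, Z=3) weight 3/40
Group by Z:
  weight(Z=0) = 1/12
  weight(Z=1) = 1/10
  weight(Z=2) = 1/18
  weight(Z=3) = 3/40
Total weight = 1/12 + 1/10 + 1/18 + 3/40 = 113/360
P(Z=0 | obs) = 1/12 / 113/360 = 30/113
P(Z=1 | obs) = 1/10 / 113/360 = 36/113
P(Z=2 | obs) = 1/18 / 113/360 = 20/113
P(Z=3 | obs) = 3/40 / 113/360 = 27/113

P(Z=0) = 30/113, P(Z=1) = 36/113, P(Z=2) = 20/113, P(Z=3) = 27/113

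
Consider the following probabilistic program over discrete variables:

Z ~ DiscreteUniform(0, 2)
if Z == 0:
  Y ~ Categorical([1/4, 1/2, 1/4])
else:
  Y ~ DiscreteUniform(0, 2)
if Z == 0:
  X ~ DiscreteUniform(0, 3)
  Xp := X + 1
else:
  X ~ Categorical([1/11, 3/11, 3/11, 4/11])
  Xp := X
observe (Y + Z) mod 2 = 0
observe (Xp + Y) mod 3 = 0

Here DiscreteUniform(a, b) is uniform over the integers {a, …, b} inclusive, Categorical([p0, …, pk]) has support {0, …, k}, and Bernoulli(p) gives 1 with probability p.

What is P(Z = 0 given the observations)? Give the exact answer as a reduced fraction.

P(Z = 0 | obs) = 9/25

Enumerate traces; 7 have nonzero weight after conditioning:
  (Z=0, Y=0, X=2) weight 1/48
  (Z=0, Y=2, X=0) weight 1/48
  (Z=0, Y=2, X=3) weight 1/48
  (Z=1, Y=1, X=2) weight 1/33
  (Z=2, Y=0, X=0) weight 1/99
  (Z=2, Y=0, X=3) weight 4/99
  (Z=2, Y=2, X=1) weight 1/33
Group by Z:
  weight(Z=0) = 1/16
  weight(Z=1) = 1/33
  weight(Z=2) = 8/99
Total weight = 1/16 + 1/33 + 8/99 = 25/144
P(Z=0 | obs) = 1/16 / 25/144 = 9/25
P(Z=1 | obs) = 1/33 / 25/144 = 48/275
P(Z=2 | obs) = 8/99 / 25/144 = 128/275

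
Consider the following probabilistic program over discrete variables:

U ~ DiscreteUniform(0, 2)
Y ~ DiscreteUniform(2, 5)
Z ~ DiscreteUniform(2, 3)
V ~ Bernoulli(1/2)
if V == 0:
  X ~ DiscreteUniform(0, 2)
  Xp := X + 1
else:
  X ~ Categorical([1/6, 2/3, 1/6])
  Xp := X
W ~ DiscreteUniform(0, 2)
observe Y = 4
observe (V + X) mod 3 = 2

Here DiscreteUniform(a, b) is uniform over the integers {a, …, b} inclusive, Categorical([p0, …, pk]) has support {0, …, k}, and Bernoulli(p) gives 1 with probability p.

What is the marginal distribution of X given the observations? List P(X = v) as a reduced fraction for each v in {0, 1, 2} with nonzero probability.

Enumerate traces; 36 have nonzero weight after conditioning:
  (U=0, Y=4, Z=2, V=0, X=2, W=0) weight 1/432
  (U=0, Y=4, Z=2, V=0, X=2, W=1) weight 1/432
  (U=0, Y=4, Z=2, V=0, X=2, W=2) weight 1/432
  (U=0, Y=4, Z=2, V=1, X=1, W=0) weight 1/216
  (U=0, Y=4, Z=2, V=1, X=1, W=1) weight 1/216
  (U=0, Y=4, Z=2, V=1, X=1, W=2) weight 1/216
  (U=0, Y=4, Z=3, V=0, X=2, W=0) weight 1/432
  (U=0, Y=4, Z=3, V=0, X=2, W=1) weight 1/432
  … 28 more
Group by X:
  weight(X=1) = 1/12
  weight(X=2) = 1/24
Total weight = 1/12 + 1/24 = 1/8
P(X=1 | obs) = 1/12 / 1/8 = 2/3
P(X=2 | obs) = 1/24 / 1/8 = 1/3

P(X=1) = 2/3, P(X=2) = 1/3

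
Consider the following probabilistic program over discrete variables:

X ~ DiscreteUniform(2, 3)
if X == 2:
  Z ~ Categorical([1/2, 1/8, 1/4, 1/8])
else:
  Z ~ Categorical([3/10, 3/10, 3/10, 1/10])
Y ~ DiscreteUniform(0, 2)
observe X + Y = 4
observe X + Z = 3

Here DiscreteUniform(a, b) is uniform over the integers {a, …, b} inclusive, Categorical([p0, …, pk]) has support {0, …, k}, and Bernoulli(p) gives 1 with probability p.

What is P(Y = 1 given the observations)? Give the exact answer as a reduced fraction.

P(Y = 1 | obs) = 12/17

Enumerate traces; 2 have nonzero weight after conditioning:
  (X=2, Z=1, Y=2) weight 1/48
  (X=3, Z=0, Y=1) weight 1/20
Group by Y:
  weight(Y=1) = 1/20
  weight(Y=2) = 1/48
Total weight = 1/20 + 1/48 = 17/240
P(Y=1 | obs) = 1/20 / 17/240 = 12/17
P(Y=2 | obs) = 1/48 / 17/240 = 5/17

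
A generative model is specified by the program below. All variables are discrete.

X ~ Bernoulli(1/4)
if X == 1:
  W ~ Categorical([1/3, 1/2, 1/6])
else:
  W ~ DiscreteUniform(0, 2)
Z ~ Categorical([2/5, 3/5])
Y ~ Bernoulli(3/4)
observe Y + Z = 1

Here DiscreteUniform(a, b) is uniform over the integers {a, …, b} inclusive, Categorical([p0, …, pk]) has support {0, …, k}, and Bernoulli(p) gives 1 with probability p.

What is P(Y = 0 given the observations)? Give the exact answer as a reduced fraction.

P(Y = 0 | obs) = 1/3

Enumerate traces; 12 have nonzero weight after conditioning:
  (X=0, W=0, Z=0, Y=1) weight 3/40
  (X=0, W=0, Z=1, Y=0) weight 3/80
  (X=0, W=1, Z=0, Y=1) weight 3/40
  (X=0, W=1, Z=1, Y=0) weight 3/80
  (X=0, W=2, Z=0, Y=1) weight 3/40
  (X=0, W=2, Z=1, Y=0) weight 3/80
  (X=1, W=0, Z=0, Y=1) weight 1/40
  (X=1, W=0, Z=1, Y=0) weight 1/80
  … 4 more
Group by Y:
  weight(Y=0) = 3/20
  weight(Y=1) = 3/10
Total weight = 3/20 + 3/10 = 9/20
P(Y=0 | obs) = 3/20 / 9/20 = 1/3
P(Y=1 | obs) = 3/10 / 9/20 = 2/3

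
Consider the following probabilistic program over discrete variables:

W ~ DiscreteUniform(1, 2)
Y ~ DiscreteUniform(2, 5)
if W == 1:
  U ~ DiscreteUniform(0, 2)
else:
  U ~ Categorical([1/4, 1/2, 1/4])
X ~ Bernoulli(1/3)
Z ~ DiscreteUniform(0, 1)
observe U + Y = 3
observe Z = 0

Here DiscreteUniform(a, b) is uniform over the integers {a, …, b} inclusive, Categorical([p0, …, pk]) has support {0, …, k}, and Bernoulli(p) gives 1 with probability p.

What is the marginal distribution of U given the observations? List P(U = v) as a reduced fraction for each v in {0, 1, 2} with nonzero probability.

P(U=0) = 7/17, P(U=1) = 10/17

Enumerate traces; 8 have nonzero weight after conditioning:
  (W=1, Y=2, U=1, X=0, Z=0) weight 1/72
  (W=1, Y=2, U=1, X=1, Z=0) weight 1/144
  (W=1, Y=3, U=0, X=0, Z=0) weight 1/72
  (W=1, Y=3, U=0, X=1, Z=0) weight 1/144
  (W=2, Y=2, U=1, X=0, Z=0) weight 1/48
  (W=2, Y=2, U=1, X=1, Z=0) weight 1/96
  (W=2, Y=3, U=0, X=0, Z=0) weight 1/96
  (W=2, Y=3, U=0, X=1, Z=0) weight 1/192
Group by U:
  weight(U=0) = 7/192
  weight(U=1) = 5/96
Total weight = 7/192 + 5/96 = 17/192
P(U=0 | obs) = 7/192 / 17/192 = 7/17
P(U=1 | obs) = 5/96 / 17/192 = 10/17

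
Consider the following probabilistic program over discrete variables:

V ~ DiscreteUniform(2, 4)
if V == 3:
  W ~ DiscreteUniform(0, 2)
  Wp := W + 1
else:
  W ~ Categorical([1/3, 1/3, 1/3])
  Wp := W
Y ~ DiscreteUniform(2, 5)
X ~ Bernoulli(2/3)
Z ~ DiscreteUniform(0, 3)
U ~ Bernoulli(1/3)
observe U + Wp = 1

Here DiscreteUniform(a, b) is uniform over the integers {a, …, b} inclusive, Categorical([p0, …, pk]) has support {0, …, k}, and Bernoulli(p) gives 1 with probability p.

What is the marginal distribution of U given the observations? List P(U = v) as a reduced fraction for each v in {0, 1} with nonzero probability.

P(U=0) = 3/4, P(U=1) = 1/4

Enumerate traces; 160 have nonzero weight after conditioning:
  (V=2, W=0, Y=2, X=0, Z=0, U=1) weight 1/1296
  (V=2, W=0, Y=2, X=0, Z=1, U=1) weight 1/1296
  (V=2, W=0, Y=2, X=0, Z=2, U=1) weight 1/1296
  (V=2, W=0, Y=2, X=0, Z=3, U=1) weight 1/1296
  (V=2, W=0, Y=2, X=1, Z=0, U=1) weight 1/648
  (V=2, W=0, Y=2, X=1, Z=1, U=1) weight 1/648
  (V=2, W=0, Y=2, X=1, Z=2, U=1) weight 1/648
  (V=2, W=0, Y=2, X=1, Z=3, U=1) weight 1/648
  (V=2, W=1, Y=2, X=0, Z=0, U=0) weight 1/648
  … 151 more
Group by U:
  weight(U=0) = 2/9
  weight(U=1) = 2/27
Total weight = 2/9 + 2/27 = 8/27
P(U=0 | obs) = 2/9 / 8/27 = 3/4
P(U=1 | obs) = 2/27 / 8/27 = 1/4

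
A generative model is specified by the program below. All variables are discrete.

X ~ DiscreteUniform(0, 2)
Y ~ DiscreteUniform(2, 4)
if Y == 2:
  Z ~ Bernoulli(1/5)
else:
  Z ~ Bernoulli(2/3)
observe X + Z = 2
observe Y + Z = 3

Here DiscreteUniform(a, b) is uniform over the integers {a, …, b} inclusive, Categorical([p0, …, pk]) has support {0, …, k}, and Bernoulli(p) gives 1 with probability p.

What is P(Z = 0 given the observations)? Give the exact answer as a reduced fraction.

Enumerate traces; 2 have nonzero weight after conditioning:
  (X=1, Y=2, Z=1) weight 1/45
  (X=2, Y=3, Z=0) weight 1/27
Group by Z:
  weight(Z=0) = 1/27
  weight(Z=1) = 1/45
Total weight = 1/27 + 1/45 = 8/135
P(Z=0 | obs) = 1/27 / 8/135 = 5/8
P(Z=1 | obs) = 1/45 / 8/135 = 3/8

P(Z = 0 | obs) = 5/8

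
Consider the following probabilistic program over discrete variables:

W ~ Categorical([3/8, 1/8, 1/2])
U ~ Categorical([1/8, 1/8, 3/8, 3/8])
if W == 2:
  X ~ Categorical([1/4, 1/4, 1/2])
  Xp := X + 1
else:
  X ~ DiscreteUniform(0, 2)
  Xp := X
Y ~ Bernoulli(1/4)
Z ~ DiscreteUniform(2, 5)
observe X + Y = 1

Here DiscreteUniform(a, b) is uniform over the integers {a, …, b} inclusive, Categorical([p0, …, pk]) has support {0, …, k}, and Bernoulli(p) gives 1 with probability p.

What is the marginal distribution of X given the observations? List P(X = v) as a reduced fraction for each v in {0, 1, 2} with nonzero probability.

P(X=0) = 1/4, P(X=1) = 3/4

Enumerate traces; 96 have nonzero weight after conditioning:
  (W=0, U=0, X=0, Y=1, Z=2) weight 1/1024
  (W=0, U=0, X=0, Y=1, Z=3) weight 1/1024
  (W=0, U=0, X=0, Y=1, Z=4) weight 1/1024
  (W=0, U=0, X=0, Y=1, Z=5) weight 1/1024
  (W=0, U=0, X=1, Y=0, Z=2) weight 3/1024
  (W=0, U=0, X=1, Y=0, Z=3) weight 3/1024
  (W=0, U=0, X=1, Y=0, Z=4) weight 3/1024
  (W=0, U=0, X=1, Y=0, Z=5) weight 3/1024
  … 88 more
Group by X:
  weight(X=0) = 7/96
  weight(X=1) = 7/32
Total weight = 7/96 + 7/32 = 7/24
P(X=0 | obs) = 7/96 / 7/24 = 1/4
P(X=1 | obs) = 7/32 / 7/24 = 3/4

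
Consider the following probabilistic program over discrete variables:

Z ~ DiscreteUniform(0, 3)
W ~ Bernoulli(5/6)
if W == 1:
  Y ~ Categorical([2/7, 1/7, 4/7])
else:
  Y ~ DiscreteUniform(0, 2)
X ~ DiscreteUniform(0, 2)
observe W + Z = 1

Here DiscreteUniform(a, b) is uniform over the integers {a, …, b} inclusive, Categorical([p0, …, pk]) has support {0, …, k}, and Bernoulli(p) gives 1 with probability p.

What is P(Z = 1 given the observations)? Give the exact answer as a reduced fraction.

Enumerate traces; 18 have nonzero weight after conditioning:
  (Z=0, W=1, Y=0, X=0) weight 5/252
  (Z=0, W=1, Y=0, X=1) weight 5/252
  (Z=0, W=1, Y=0, X=2) weight 5/252
  (Z=0, W=1, Y=1, X=0) weight 5/504
  (Z=0, W=1, Y=1, X=1) weight 5/504
  (Z=0, W=1, Y=1, X=2) weight 5/504
  (Z=0, W=1, Y=2, X=0) weight 5/126
  (Z=0, W=1, Y=2, X=1) weight 5/126
  (Z=1, W=0, Y=0, X=0) weight 1/216
  … 9 more
Group by Z:
  weight(Z=0) = 5/24
  weight(Z=1) = 1/24
Total weight = 5/24 + 1/24 = 1/4
P(Z=0 | obs) = 5/24 / 1/4 = 5/6
P(Z=1 | obs) = 1/24 / 1/4 = 1/6

P(Z = 1 | obs) = 1/6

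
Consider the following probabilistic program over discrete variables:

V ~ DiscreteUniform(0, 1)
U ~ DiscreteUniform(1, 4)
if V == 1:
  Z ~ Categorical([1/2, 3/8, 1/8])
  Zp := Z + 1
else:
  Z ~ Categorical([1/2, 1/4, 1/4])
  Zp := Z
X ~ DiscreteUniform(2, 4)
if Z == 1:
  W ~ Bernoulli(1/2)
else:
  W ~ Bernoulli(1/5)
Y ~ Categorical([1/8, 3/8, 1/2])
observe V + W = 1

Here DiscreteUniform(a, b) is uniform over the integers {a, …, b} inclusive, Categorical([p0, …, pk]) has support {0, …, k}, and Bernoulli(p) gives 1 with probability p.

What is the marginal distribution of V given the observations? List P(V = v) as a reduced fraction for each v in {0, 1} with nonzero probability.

P(V=0) = 2/7, P(V=1) = 5/7

Enumerate traces; 216 have nonzero weight after conditioning:
  (V=0, U=1, Z=0, X=2, W=1, Y=0) weight 1/1920
  (V=0, U=1, Z=0, X=2, W=1, Y=1) weight 1/640
  (V=0, U=1, Z=0, X=2, W=1, Y=2) weight 1/480
  (V=0, U=1, Z=0, X=3, W=1, Y=0) weight 1/1920
  (V=0, U=1, Z=0, X=3, W=1, Y=1) weight 1/640
  (V=0, U=1, Z=0, X=3, W=1, Y=2) weight 1/480
  (V=0, U=1, Z=0, X=4, W=1, Y=0) weight 1/1920
  (V=0, U=1, Z=0, X=4, W=1, Y=1) weight 1/640
  (V=1, U=1, Z=0, X=2, W=0, Y=0) weight 1/480
  … 207 more
Group by V:
  weight(V=0) = 11/80
  weight(V=1) = 11/32
Total weight = 11/80 + 11/32 = 77/160
P(V=0 | obs) = 11/80 / 77/160 = 2/7
P(V=1 | obs) = 11/32 / 77/160 = 5/7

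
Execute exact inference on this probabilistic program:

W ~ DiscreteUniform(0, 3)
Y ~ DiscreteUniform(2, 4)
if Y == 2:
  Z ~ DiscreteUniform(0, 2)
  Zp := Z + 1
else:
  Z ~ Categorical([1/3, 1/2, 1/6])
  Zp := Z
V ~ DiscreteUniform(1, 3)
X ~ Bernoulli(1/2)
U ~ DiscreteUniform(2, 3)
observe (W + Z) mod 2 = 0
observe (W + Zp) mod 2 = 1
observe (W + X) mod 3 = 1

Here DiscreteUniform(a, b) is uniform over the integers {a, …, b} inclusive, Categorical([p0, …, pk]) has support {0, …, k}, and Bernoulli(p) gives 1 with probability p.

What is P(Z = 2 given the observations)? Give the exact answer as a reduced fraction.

P(Z = 2 | obs) = 1/4

Enumerate traces; 24 have nonzero weight after conditioning:
  (W=0, Y=2, Z=0, V=1, X=1, U=2) weight 1/432
  (W=0, Y=2, Z=0, V=1, X=1, U=3) weight 1/432
  (W=0, Y=2, Z=0, V=2, X=1, U=2) weight 1/432
  (W=0, Y=2, Z=0, V=2, X=1, U=3) weight 1/432
  (W=0, Y=2, Z=0, V=3, X=1, U=2) weight 1/432
  (W=0, Y=2, Z=0, V=3, X=1, U=3) weight 1/432
  (W=0, Y=2, Z=2, V=1, X=1, U=2) weight 1/432
  (W=0, Y=2, Z=2, V=1, X=1, U=3) weight 1/432
  (W=1, Y=2, Z=1, V=1, X=0, U=2) weight 1/432
  … 15 more
Group by Z:
  weight(Z=0) = 1/72
  weight(Z=1) = 1/36
  weight(Z=2) = 1/72
Total weight = 1/72 + 1/36 + 1/72 = 1/18
P(Z=0 | obs) = 1/72 / 1/18 = 1/4
P(Z=1 | obs) = 1/36 / 1/18 = 1/2
P(Z=2 | obs) = 1/72 / 1/18 = 1/4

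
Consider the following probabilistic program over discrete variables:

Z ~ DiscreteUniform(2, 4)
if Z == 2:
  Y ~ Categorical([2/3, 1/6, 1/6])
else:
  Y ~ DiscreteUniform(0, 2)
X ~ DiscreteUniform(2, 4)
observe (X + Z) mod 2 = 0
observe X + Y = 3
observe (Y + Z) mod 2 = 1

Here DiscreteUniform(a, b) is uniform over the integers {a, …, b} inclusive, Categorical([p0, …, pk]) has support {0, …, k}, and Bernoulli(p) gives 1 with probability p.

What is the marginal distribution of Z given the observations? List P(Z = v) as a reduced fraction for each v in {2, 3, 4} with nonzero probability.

P(Z=2) = 1/5, P(Z=3) = 2/5, P(Z=4) = 2/5

Enumerate traces; 3 have nonzero weight after conditioning:
  (Z=2, Y=1, X=2) weight 1/54
  (Z=3, Y=0, X=3) weight 1/27
  (Z=4, Y=1, X=2) weight 1/27
Group by Z:
  weight(Z=2) = 1/54
  weight(Z=3) = 1/27
  weight(Z=4) = 1/27
Total weight = 1/54 + 1/27 + 1/27 = 5/54
P(Z=2 | obs) = 1/54 / 5/54 = 1/5
P(Z=3 | obs) = 1/27 / 5/54 = 2/5
P(Z=4 | obs) = 1/27 / 5/54 = 2/5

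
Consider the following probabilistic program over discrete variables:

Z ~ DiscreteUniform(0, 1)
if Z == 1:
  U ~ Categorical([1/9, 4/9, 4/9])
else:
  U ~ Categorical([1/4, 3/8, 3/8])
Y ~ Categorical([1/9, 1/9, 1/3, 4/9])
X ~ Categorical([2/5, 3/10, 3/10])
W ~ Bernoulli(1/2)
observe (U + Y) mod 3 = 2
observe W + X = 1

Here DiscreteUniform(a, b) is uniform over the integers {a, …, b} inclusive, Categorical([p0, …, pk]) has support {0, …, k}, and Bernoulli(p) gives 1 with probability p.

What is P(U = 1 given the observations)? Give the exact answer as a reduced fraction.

Enumerate traces; 16 have nonzero weight after conditioning:
  (Z=0, U=0, Y=2, X=0, W=1) weight 1/120
  (Z=0, U=0, Y=2, X=1, W=0) weight 1/160
  (Z=0, U=1, Y=1, X=0, W=1) weight 1/240
  (Z=0, U=1, Y=1, X=1, W=0) weight 1/320
  (Z=0, U=2, Y=0, X=0, W=1) weight 1/240
  (Z=0, U=2, Y=0, X=1, W=0) weight 1/320
  (Z=0, U=2, Y=3, X=0, W=1) weight 1/60
  (Z=0, U=2, Y=3, X=1, W=0) weight 1/80
  … 8 more
Group by U:
  weight(U=0) = 91/4320
  weight(U=1) = 413/25920
  weight(U=2) = 413/5184
Total weight = 91/4320 + 413/25920 + 413/5184 = 7/60
P(U=0 | obs) = 91/4320 / 7/60 = 13/72
P(U=1 | obs) = 413/25920 / 7/60 = 59/432
P(U=2 | obs) = 413/5184 / 7/60 = 295/432

P(U = 1 | obs) = 59/432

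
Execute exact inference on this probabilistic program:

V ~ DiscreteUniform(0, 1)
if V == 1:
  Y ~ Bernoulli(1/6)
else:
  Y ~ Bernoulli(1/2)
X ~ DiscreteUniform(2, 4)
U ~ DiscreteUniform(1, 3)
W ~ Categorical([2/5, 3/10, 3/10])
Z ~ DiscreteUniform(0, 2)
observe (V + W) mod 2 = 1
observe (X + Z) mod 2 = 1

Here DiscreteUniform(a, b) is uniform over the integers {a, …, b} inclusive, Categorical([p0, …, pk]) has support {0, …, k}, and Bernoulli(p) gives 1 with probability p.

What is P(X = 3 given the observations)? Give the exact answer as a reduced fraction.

Enumerate traces; 72 have nonzero weight after conditioning:
  (V=0, Y=0, X=2, U=1, W=1, Z=1) weight 1/360
  (V=0, Y=0, X=2, U=2, W=1, Z=1) weight 1/360
  (V=0, Y=0, X=2, U=3, W=1, Z=1) weight 1/360
  (V=0, Y=0, X=3, U=1, W=1, Z=0) weight 1/360
  (V=0, Y=0, X=3, U=1, W=1, Z=2) weight 1/360
  (V=0, Y=0, X=3, U=2, W=1, Z=0) weight 1/360
  (V=0, Y=0, X=3, U=2, W=1, Z=2) weight 1/360
  (V=0, Y=0, X=3, U=3, W=1, Z=0) weight 1/360
  (V=0, Y=0, X=4, U=1, W=1, Z=1) weight 1/360
  … 63 more
Group by X:
  weight(X=2) = 1/18
  weight(X=3) = 1/9
  weight(X=4) = 1/18
Total weight = 1/18 + 1/9 + 1/18 = 2/9
P(X=2 | obs) = 1/18 / 2/9 = 1/4
P(X=3 | obs) = 1/9 / 2/9 = 1/2
P(X=4 | obs) = 1/18 / 2/9 = 1/4

P(X = 3 | obs) = 1/2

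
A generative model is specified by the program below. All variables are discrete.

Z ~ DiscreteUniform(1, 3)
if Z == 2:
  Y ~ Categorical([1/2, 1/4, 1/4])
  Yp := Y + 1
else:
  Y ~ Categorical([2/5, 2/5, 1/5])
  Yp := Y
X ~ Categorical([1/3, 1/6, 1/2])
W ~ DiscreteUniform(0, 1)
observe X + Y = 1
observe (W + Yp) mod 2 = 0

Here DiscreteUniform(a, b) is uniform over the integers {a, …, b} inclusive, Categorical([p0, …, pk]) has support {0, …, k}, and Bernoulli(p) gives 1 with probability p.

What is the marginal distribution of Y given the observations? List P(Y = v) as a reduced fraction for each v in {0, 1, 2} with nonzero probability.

P(Y=0) = 13/34, P(Y=1) = 21/34

Enumerate traces; 6 have nonzero weight after conditioning:
  (Z=1, Y=0, X=1, W=0) weight 1/90
  (Z=1, Y=1, X=0, W=1) weight 1/45
  (Z=2, Y=0, X=1, W=1) weight 1/72
  (Z=2, Y=1, X=0, W=0) weight 1/72
  (Z=3, Y=0, X=1, W=0) weight 1/90
  (Z=3, Y=1, X=0, W=1) weight 1/45
Group by Y:
  weight(Y=0) = 13/360
  weight(Y=1) = 7/120
Total weight = 13/360 + 7/120 = 17/180
P(Y=0 | obs) = 13/360 / 17/180 = 13/34
P(Y=1 | obs) = 7/120 / 17/180 = 21/34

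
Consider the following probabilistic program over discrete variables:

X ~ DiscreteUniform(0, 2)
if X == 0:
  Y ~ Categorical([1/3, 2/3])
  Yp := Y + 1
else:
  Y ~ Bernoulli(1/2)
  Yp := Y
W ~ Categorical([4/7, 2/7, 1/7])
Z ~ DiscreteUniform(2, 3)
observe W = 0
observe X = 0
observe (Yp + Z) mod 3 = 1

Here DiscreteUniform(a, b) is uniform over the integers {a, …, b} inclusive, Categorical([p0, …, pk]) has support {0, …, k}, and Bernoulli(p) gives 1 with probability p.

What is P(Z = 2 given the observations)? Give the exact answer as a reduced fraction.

P(Z = 2 | obs) = 2/3

Enumerate traces; 2 have nonzero weight after conditioning:
  (X=0, Y=0, W=0, Z=3) weight 2/63
  (X=0, Y=1, W=0, Z=2) weight 4/63
Group by Z:
  weight(Z=2) = 4/63
  weight(Z=3) = 2/63
Total weight = 4/63 + 2/63 = 2/21
P(Z=2 | obs) = 4/63 / 2/21 = 2/3
P(Z=3 | obs) = 2/63 / 2/21 = 1/3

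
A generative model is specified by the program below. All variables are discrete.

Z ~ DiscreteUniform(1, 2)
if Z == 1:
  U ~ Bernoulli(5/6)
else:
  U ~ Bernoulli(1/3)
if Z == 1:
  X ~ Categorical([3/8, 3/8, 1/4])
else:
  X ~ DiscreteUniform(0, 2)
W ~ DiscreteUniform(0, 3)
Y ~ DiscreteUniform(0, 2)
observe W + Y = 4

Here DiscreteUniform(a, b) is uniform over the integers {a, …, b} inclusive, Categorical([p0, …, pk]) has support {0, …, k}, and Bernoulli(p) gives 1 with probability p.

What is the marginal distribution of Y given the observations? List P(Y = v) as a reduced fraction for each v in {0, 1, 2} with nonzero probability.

P(Y=1) = 1/2, P(Y=2) = 1/2

Enumerate traces; 24 have nonzero weight after conditioning:
  (Z=1, U=0, X=0, W=2, Y=2) weight 1/384
  (Z=1, U=0, X=0, W=3, Y=1) weight 1/384
  (Z=1, U=0, X=1, W=2, Y=2) weight 1/384
  (Z=1, U=0, X=1, W=3, Y=1) weight 1/384
  (Z=1, U=0, X=2, W=2, Y=2) weight 1/576
  (Z=1, U=0, X=2, W=3, Y=1) weight 1/576
  (Z=1, U=1, X=0, W=2, Y=2) weight 5/384
  (Z=1, U=1, X=0, W=3, Y=1) weight 5/384
  … 16 more
Group by Y:
  weight(Y=1) = 1/12
  weight(Y=2) = 1/12
Total weight = 1/12 + 1/12 = 1/6
P(Y=1 | obs) = 1/12 / 1/6 = 1/2
P(Y=2 | obs) = 1/12 / 1/6 = 1/2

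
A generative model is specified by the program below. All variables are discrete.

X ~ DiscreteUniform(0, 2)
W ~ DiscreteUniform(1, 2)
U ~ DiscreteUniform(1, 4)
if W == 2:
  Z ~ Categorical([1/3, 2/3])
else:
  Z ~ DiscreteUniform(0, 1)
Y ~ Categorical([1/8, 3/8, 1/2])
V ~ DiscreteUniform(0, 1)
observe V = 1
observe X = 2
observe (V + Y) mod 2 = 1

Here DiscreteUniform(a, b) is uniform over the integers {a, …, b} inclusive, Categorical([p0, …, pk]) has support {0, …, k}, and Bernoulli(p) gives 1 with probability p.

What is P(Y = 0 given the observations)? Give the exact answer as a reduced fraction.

Enumerate traces; 32 have nonzero weight after conditioning:
  (X=2, W=1, U=1, Z=0, Y=0, V=1) weight 1/768
  (X=2, W=1, U=1, Z=0, Y=2, V=1) weight 1/192
  (X=2, W=1, U=1, Z=1, Y=0, V=1) weight 1/768
  (X=2, W=1, U=1, Z=1, Y=2, V=1) weight 1/192
  (X=2, W=1, U=2, Z=0, Y=0, V=1) weight 1/768
  (X=2, W=1, U=2, Z=0, Y=2, V=1) weight 1/192
  (X=2, W=1, U=2, Z=1, Y=0, V=1) weight 1/768
  (X=2, W=1, U=2, Z=1, Y=2, V=1) weight 1/192
  … 24 more
Group by Y:
  weight(Y=0) = 1/48
  weight(Y=2) = 1/12
Total weight = 1/48 + 1/12 = 5/48
P(Y=0 | obs) = 1/48 / 5/48 = 1/5
P(Y=2 | obs) = 1/12 / 5/48 = 4/5

P(Y = 0 | obs) = 1/5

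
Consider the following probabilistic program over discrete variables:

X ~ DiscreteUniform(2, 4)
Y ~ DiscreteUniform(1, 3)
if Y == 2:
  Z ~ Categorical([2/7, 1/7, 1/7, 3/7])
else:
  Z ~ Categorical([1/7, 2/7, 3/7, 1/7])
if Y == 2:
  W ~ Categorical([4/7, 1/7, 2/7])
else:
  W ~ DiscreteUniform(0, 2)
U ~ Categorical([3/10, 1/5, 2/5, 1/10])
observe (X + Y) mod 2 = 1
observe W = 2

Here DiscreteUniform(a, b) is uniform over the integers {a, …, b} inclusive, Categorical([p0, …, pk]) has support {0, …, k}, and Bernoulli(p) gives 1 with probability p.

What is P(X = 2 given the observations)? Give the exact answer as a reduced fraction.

P(X = 2 | obs) = 7/17

Enumerate traces; 80 have nonzero weight after conditioning:
  (X=2, Y=1, Z=0, W=2, U=0) weight 1/630
  (X=2, Y=1, Z=0, W=2, U=1) weight 1/945
  (X=2, Y=1, Z=0, W=2, U=2) weight 2/945
  (X=2, Y=1, Z=0, W=2, U=3) weight 1/1890
  (X=2, Y=1, Z=1, W=2, U=0) weight 1/315
  (X=2, Y=1, Z=1, W=2, U=1) weight 2/945
  (X=2, Y=1, Z=1, W=2, U=2) weight 4/945
  (X=2, Y=1, Z=1, W=2, U=3) weight 1/945
  (X=3, Y=2, Z=0, W=2, U=0) weight 2/735
  (X=4, Y=1, Z=0, W=2, U=0) weight 1/630
  … 70 more
Group by X:
  weight(X=2) = 2/27
  weight(X=3) = 2/63
  weight(X=4) = 2/27
Total weight = 2/27 + 2/63 + 2/27 = 34/189
P(X=2 | obs) = 2/27 / 34/189 = 7/17
P(X=3 | obs) = 2/63 / 34/189 = 3/17
P(X=4 | obs) = 2/27 / 34/189 = 7/17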